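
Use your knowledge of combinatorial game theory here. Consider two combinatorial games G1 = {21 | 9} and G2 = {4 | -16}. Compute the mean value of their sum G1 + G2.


G1 = {21 | 9}, G2 = {4 | -16}
Each is a switch {a | b} with numbers a > b; its mean value is (a + b)/2, and mean value is additive over game sums: m(G1 + G2) = m(G1) + m(G2).
Mean of G1 = (21 + (9))/2 = 30/2 = 15
Mean of G2 = (4 + (-16))/2 = -12/2 = -6
Mean of G1 + G2 = 15 + -6 = 9

9


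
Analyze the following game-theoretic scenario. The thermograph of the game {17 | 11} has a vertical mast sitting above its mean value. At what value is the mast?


Game = {17 | 11}, a switch {a | b} with numbers a > b.
Its thermograph has left wall a - t and right wall b + t, which meet at t = (a - b)/2, where both equal (a + b)/2. So the mast (mean value) is at (a + b)/2.
Mean = (17 + (11))/2 = 28/2 = 14

14


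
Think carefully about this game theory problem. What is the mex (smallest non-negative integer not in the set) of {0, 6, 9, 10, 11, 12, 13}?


Set = {0, 6, 9, 10, 11, 12, 13}
0 is in the set.
1 is NOT in the set. This is the mex.
mex = 1

1


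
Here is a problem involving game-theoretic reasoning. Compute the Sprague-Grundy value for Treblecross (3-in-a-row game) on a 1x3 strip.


Treblecross: place X on empty cells; 3-in-a-row wins.
Playing within two cells of an existing X lets the opponent win at once, so sensible play treats the cells i-2..i+2 around each X as dead. The player left with no safe cell loses, so this is a normal-play take-away game on strips of safe cells.
Placing X at cell i (0-indexed) of a strip of k safe cells leaves independent strips of sizes max(0, i-2) and max(0, k-i-3). Hence G(k) = mex{ G(max(0,i-2)) XOR G(max(0,k-i-3)) : 0 <= i < k }, with G(0) = 0.
G(1): splits (0,0):0^0=0 -> mex({0}) = 1
G(2): splits (0,0):0^0=0 -> mex({0}) = 1
G(3): splits (0,0):0^0=0 -> mex({0}) = 1
Therefore G(3) = 1.

1


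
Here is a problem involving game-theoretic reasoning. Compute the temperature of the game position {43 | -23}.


The game is {43 | -23}, a switch {a | b} with numbers a > b.
Cooling {a | b} by t gives {a - t | b + t}, which stops being hot when a - t = b + t, i.e. at t = (a - b)/2. So the temperature of a switch is (a - b)/2.
Temperature = (Left option - Right option) / 2
= (43 - (-23)) / 2
= 66 / 2
= 33

33


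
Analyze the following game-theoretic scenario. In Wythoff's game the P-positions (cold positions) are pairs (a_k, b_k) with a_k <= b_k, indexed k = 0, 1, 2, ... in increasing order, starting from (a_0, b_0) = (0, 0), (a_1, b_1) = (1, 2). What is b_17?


By Wythoff's theorem, a_k = floor(k * phi) and b_k = floor(k * phi^2) = a_k + k, where phi = (1 + sqrt(5))/2 is the golden ratio.
phi = (1 + sqrt(5))/2 = 1.618034
phi^2 = phi + 1 = 2.618034
k = 17
k * phi^2 = 17 * 2.618034 = 44.506578
b_17 = floor(k * phi^2) = 44 (check: a_17 + k = 27 + 17 = 44)

44


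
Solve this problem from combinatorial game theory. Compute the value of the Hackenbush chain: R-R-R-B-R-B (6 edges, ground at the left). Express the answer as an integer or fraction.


Edges (from ground): R-R-R-B-R-B
By Berlekamp's sign-expansion rule, a Blue-Red Hackenbush stalk has the value of the surreal number whose sign sequence is the edge sequence with B -> + and R -> -.
Sign sequence: ---+-+
Trace the sign expansion in the surreal number tree, starting from 0:
Edge 1: R (sign -) -> bounds (-inf, 0), value = -1
Edge 2: R (sign -) -> bounds (-inf, -1), value = -2
Edge 3: R (sign -) -> bounds (-inf, -2), value = -3
Edge 4: B (sign +) -> bounds (-3, -2), value = -5/2
Edge 5: R (sign -) -> bounds (-3, -5/2), value = -11/4
Edge 6: B (sign +) -> bounds (-11/4, -5/2), value = -21/8
Game value = -21/8

-21/8


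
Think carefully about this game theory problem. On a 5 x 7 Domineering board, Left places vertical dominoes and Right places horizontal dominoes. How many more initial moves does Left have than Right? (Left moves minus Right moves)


Board is 5 x 7 (rows x cols).
Left (vertical) placements: (rows-1) * cols = 4 * 7 = 28
Right (horizontal) placements: rows * (cols-1) = 5 * 6 = 30
Advantage = Left - Right = 28 - 30 = -2

-2


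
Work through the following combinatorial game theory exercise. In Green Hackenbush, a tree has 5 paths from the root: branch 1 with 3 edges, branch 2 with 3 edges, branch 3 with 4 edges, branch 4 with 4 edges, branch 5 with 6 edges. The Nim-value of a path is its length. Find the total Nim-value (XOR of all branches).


The tree has 5 branches from the ground vertex.
In Green Hackenbush, the Nim-value of a simple path of length k is k.
Branch 1: length 3, Nim-value = 3
Branch 2: length 3, Nim-value = 3
Branch 3: length 4, Nim-value = 4
Branch 4: length 4, Nim-value = 4
Branch 5: length 6, Nim-value = 6
Total Nim-value = XOR of all branch values:
0 XOR 3 = 3
3 XOR 3 = 0
0 XOR 4 = 4
4 XOR 4 = 0
0 XOR 6 = 6
Nim-value of the tree = 6

6


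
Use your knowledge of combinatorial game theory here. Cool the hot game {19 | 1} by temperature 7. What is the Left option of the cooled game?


Original game: {19 | 1} (a switch {a | b} with a > b).
Cooling by t (for t below the temperature (a - b)/2 = 9) taxes each move by t: {a | b} cooled by t is {a - t | b + t}.
Cooling amount: t = 7
Cooled Left option: 19 - 7 = 12
Cooled Right option: 1 + 7 = 8
Cooled game: {12 | 8}
Left option = 12

12


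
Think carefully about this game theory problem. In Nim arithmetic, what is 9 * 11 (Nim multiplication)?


Nim multiplication is bilinear over XOR: (u XOR v) * w = (u*w) XOR (v*w).
So we split each operand into its bit components and XOR the pairwise Nim products.
9 = 1 + 8 (as XOR of powers of 2).
11 = 1 + 2 + 8 (as XOR of powers of 2).
Using the standard Nim-product table on single bits:
  2*2 = 3,   2*4 = 8,   2*8 = 12,
  4*4 = 6,   4*8 = 11,  8*8 = 13,
and  1*x = x (identity), k*l = l*k (commutative).
Pairwise Nim products:
  1 * 1 = 1
  1 * 2 = 2
  1 * 8 = 8
  8 * 1 = 8
  8 * 2 = 12
  8 * 8 = 13
XOR them: 1 XOR 2 XOR 8 XOR 8 XOR 12 XOR 13 = 2.
Result: 9 * 11 = 2 (in Nim).

2


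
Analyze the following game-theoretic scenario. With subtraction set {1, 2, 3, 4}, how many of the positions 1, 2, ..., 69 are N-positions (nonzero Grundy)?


Subtraction set S = {1, 2, 3, 4}, so G(n) = n mod 5.
G(n) = 0 when n is a multiple of 5.
Multiples of 5 in [1, 69]: 13
N-positions (nonzero Grundy) = 69 - 13 = 56

56


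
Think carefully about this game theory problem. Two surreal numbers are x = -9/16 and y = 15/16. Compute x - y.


x = -9/16, y = 15/16
Converting to common denominator: 16
x = -9/16, y = 15/16
x - y = -9/16 - 15/16 = -3/2

-3/2


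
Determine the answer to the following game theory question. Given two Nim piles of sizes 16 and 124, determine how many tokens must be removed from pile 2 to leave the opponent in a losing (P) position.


Piles: 16 and 124
Current XOR: 16 XOR 124 = 108 (non-zero, so this is an N-position).
To make the XOR zero, we need to find a move that balances the piles.
For pile 2 (size 124): target = 124 XOR 108 = 16
We reduce pile 2 from 124 to 16.
Tokens removed: 124 - 16 = 108
Verification: 16 XOR 16 = 0

108


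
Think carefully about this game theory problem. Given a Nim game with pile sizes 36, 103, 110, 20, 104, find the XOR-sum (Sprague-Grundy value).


We need the XOR (exclusive or) of all pile sizes.
After XOR-ing pile 1 (size 36): 0 XOR 36 = 36
After XOR-ing pile 2 (size 103): 36 XOR 103 = 67
After XOR-ing pile 3 (size 110): 67 XOR 110 = 45
After XOR-ing pile 4 (size 20): 45 XOR 20 = 57
After XOR-ing pile 5 (size 104): 57 XOR 104 = 81
The Nim-value of this position is 81.

81


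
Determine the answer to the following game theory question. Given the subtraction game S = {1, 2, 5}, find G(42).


The subtraction set is S = {1, 2, 5}.
G(k) = mex{ G(k - s) : s in S, s <= k }. We compute iteratively: G(0) = 0.
G(1) = mex({0}) = 1
G(2) = mex({0, 1}) = 2
G(3) = mex({1, 2}) = 0
G(4) = mex({0, 2}) = 1
G(5) = mex({0, 1}) = 2
G(6) = mex({1, 2}) = 0
G(7) = mex({0, 2}) = 1
Observe that G(3)..G(7) = 0, 1, 2, 0, 1 repeats G(0)..G(4) = 0, 1, 2, 0, 1.
For k >= max(S) = 5, G(k) is determined by the previous 5 values G(k-5)..G(k-1); a window of 5 consecutive values has recurred shifted by 3, so by induction G(k + 3) = G(k) for all k >= 0: the sequence is periodic from the start with period 3.
One period: G(0..2) = 0, 1, 2.
42 mod 3 = 0, so G(42) = G(0) = 0.

0


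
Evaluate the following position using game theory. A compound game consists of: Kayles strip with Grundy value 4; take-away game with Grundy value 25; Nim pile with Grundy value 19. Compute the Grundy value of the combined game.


By the Sprague-Grundy theorem, the Grundy value of a sum of games is the XOR of individual Grundy values.
Kayles strip: Grundy value = 4. Running XOR: 0 XOR 4 = 4
take-away game: Grundy value = 25. Running XOR: 4 XOR 25 = 29
Nim pile: Grundy value = 19. Running XOR: 29 XOR 19 = 14
The combined Grundy value is 14.

14


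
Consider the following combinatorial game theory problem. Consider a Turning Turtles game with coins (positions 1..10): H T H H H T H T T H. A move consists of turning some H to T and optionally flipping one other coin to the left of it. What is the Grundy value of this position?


Coins: H T H H H T H T T H
Key fact: a single head at position k behaves exactly like a Nim heap of size k (turning it to T and optionally flipping a coin at j < k corresponds to moving the heap from k to j, or to 0), and heads combine as a disjunctive sum (two heads at the same place would cancel, matching j XOR j = 0). So the Nim-value is the XOR of the 1-indexed positions of the heads.
Face-up positions (1-indexed): [1, 3, 4, 5, 7, 10]
XOR 0 with 1: 0 XOR 1 = 1
XOR 1 with 3: 1 XOR 3 = 2
XOR 2 with 4: 2 XOR 4 = 6
XOR 6 with 5: 6 XOR 5 = 3
XOR 3 with 7: 3 XOR 7 = 4
XOR 4 with 10: 4 XOR 10 = 14
Nim-value = 14

14


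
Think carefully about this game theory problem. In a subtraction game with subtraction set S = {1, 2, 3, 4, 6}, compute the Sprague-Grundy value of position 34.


The subtraction set is S = {1, 2, 3, 4, 6}.
G(k) = mex{ G(k - s) : s in S, s <= k }. We compute iteratively: G(0) = 0.
G(1) = mex({0}) = 1
G(2) = mex({0, 1}) = 2
G(3) = mex({0, 1, 2}) = 3
G(4) = mex({0, 1, 2, 3}) = 4
G(5) = mex({1, 2, 3, 4}) = 0
G(6) = mex({0, 2, 3, 4}) = 1
G(7) = mex({0, 1, 3, 4}) = 2
G(8) = mex({0, 1, 2, 4}) = 3
G(9) = mex({0, 1, 2, 3}) = 4
G(10) = mex({1, 2, 3, 4}) = 0
Observe that G(5)..G(10) = 0, 1, 2, 3, 4, 0 repeats G(0)..G(5) = 0, 1, 2, 3, 4, 0.
For k >= max(S) = 6, G(k) is determined by the previous 6 values G(k-6)..G(k-1); a window of 6 consecutive values has recurred shifted by 5, so by induction G(k + 5) = G(k) for all k >= 0: the sequence is periodic from the start with period 5.
One period: G(0..4) = 0, 1, 2, 3, 4.
34 mod 5 = 4, so G(34) = G(4) = 4.

4


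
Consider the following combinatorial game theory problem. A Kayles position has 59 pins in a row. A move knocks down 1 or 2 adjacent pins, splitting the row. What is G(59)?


Kayles: a move removes 1 or 2 adjacent pins from a contiguous row.
Removing pins from a row of k leaves two independent rows (a, b) with a + b = k - 1 (one pin) or a + b = k - 2 (two pins); an end removal gives a = 0.
By Sprague-Grundy, G(k) = mex{ G(a) XOR G(b) } over all these splits. G(0) = 0.
G(1): splits (0,0):0^0=0 -> mex({0}) = 1
G(2): splits (0,1):0^1=1 (0,0):0^0=0 -> mex({0, 1}) = 2
G(3): splits (0,2):0^2=2 (1,1):1^1=0 (0,1):0^1=1 -> mex({0, 1, 2}) = 3
G(4): splits (0,3):0^3=3 (1,2):1^2=3 (0,2):0^2=2 (1,1):1^1=0 -> mex({0, 2, 3}) = 1
G(5): splits (0,4):0^1=1 (1,3):1^3=2 (2,2):2^2=0 (0,3):0^3=3 (1,2):1^2=3 -> mex({0, 1, 2, 3}) = 4
G(6) = mex({0, 1, 2, 4}) = 3
G(7) = mex({0, 1, 3, 4, 5}) = 2
G(8) = mex({0, 2, 3, 5, 6}) = 1
G(9) = mex({0, 1, 2, 3, 6, 7}) = 4
G(10) = mex({0, 1, 3, 4, 5, 7}) = 2
G(11) = mex({0, 1, 2, 3, 4, 5}) = 6
G(12) = mex({0, 1, 2, 3, 5, 6, 7}) = 4
G(13) = mex({0, 2, 3, 4, 6, 7}) = 1
G(14) = mex({0, 1, 4, 5, 6, 7}) = 2
G(15) = mex({0, 1, 2, 3, 4, 5, 6}) = 7
G(16) = mex({0, 2, 3, 5, 6, 7}) = 1
G(17) = mex({0, 1, 2, 3, 5, 6, 7}) = 4
G(18) = mex({0, 1, 2, 4, 5, 6}) = 3
G(19) = mex({0, 1, 3, 4, 5, 7}) = 2
G(20) = mex({0, 2, 3, 4, 5, 6, 7}) = 1
G(21) = mex({0, 1, 2, 3, 5, 6, 7}) = 4
G(22) = mex({0, 1, 2, 3, 4, 5, 7}) = 6
G(23) = mex({0, 1, 2, 3, 4, 5, 6}) = 7
G(24) = mex({0, 1, 2, 3, 5, 6, 7}) = 4
G(25) = mex({0, 2, 3, 4, 6, 7}) = 1
G(26) = mex({0, 1, 3, 4, 5, 6, 7}) = 2
G(27) = mex({0, 1, 2, 3, 4, 5, 6, 7}) = 8
G(28) = mex({0, 1, 2, 3, 4, 6, 7, 8}) = 5
G(29) = mex({0, 1, 2, 3, 5, 6, 7, 8, 9}) = 4
G(30) = mex({0, 1, 2, 3, 4, 5, 6, 9, 10}) = 7
G(31) = mex({0, 1, 3, 4, 5, 7, 10, 11}) = 2
G(32) = mex({0, 2, 3, 4, 5, 6, 7, 9, 11}) = 1
G(33) = mex({0, 1, 2, 3, 4, 5, 6, 7, 9, 12}) = 8
G(34) = mex({0, 1, 2, 3, 4, 5, 7, 8, 11, 12}) = 6
G(35) = mex({0, 1, 2, 3, 4, 5, 6, 8, 9, 10, 11}) = 7
G(36) = mex({0, 1, 2, 3, 5, 6, 7, 9, 10}) = 4
G(37) = mex({0, 2, 3, 4, 6, 7, 9, 10, 11, 12}) = 1
G(38) = mex({0, 1, 3, 4, 5, 6, 7, 9, 10, 11, 12}) = 2
G(39) = mex({0, 1, 2, 4, 5, 6, 7, 9, 10, 12, 14}) = 3
G(40) = mex({0, 2, 3, 4, 6, 7, 11, 12, 14}) = 1
G(41) = mex({0, 1, 2, 3, 5, 6, 7, 9, 10, 11, 12}) = 4
G(42) = mex({0, 1, 2, 3, 4, 5, 6, 9, 10}) = 7
G(43) = mex({0, 1, 3, 4, 5, 7, 9, 10, 12, 15}) = 2
G(44) = mex({0, 2, 3, 4, 5, 6, 7, 9, 10, 12, 15}) = 1
G(45) = mex({0, 1, 2, 3, 4, 5, 6, 7, 9, 10, 12, 14}) = 8
G(46) = mex({0, 1, 3, 4, 5, 7, 8, 11, 12, 14}) = 2
G(47) = mex({0, 1, 2, 3, 4, 5, 6, 8, 9, 10, 11, 12}) = 7
G(48) = mex({0, 1, 2, 3, 5, 6, 7, 9, 10}) = 4
G(49) = mex({0, 2, 3, 4, 6, 7, 9, 10, 11, 12, 15}) = 1
G(50) = mex({0, 1, 4, 5, 6, 7, 9, 11, 12, 14, 15}) = 2
G(51) = mex({0, 1, 2, 3, 4, 5, 6, 7, 9, 12, 14, 15}) = 8
G(52) = mex({0, 2, 3, 4, 5, 6, 7, 8, 11, 12, 15}) = 1
G(53) = mex({0, 1, 2, 3, 5, 6, 7, 8, 9, 10, 11, 12}) = 4
G(54) = mex({0, 1, 2, 3, 4, 5, 6, 9, 10}) = 7
G(55) = mex({0, 1, 3, 4, 5, 7, 9, 10, 11, 12}) = 2
G(56) = mex({0, 2, 3, 4, 5, 6, 7, 9, 10, 11, 12, 13, 14}) = 1
G(57) = mex({0, 1, 2, 3, 5, 6, 7, 9, 10, 12, 13, 14, 15}) = 4
G(58) = mex({0, 1, 3, 4, 5, 7, 11, 12, 14, 15}) = 2
G(59) = mex({0, 1, 2, 3, 4, 5, 6, 9, 10, 11, 12, 15}) = 7
Therefore G(59) = 7.

7


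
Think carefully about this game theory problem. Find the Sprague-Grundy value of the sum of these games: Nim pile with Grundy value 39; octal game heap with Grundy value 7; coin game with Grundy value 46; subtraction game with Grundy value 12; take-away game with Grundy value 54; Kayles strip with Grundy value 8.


By the Sprague-Grundy theorem, the Grundy value of a sum of games is the XOR of individual Grundy values.
Nim pile: Grundy value = 39. Running XOR: 0 XOR 39 = 39
octal game heap: Grundy value = 7. Running XOR: 39 XOR 7 = 32
coin game: Grundy value = 46. Running XOR: 32 XOR 46 = 14
subtraction game: Grundy value = 12. Running XOR: 14 XOR 12 = 2
take-away game: Grundy value = 54. Running XOR: 2 XOR 54 = 52
Kayles strip: Grundy value = 8. Running XOR: 52 XOR 8 = 60
The combined Grundy value is 60.

60


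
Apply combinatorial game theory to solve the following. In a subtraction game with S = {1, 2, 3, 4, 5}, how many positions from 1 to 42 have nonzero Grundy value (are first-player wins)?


Subtraction set S = {1, 2, 3, 4, 5}, so G(n) = n mod 6.
G(n) = 0 when n is a multiple of 6.
Multiples of 6 in [1, 42]: 7
N-positions (nonzero Grundy) = 42 - 7 = 35

35


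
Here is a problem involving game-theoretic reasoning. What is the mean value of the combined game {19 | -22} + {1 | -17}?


G1 = {19 | -22}, G2 = {1 | -17}
Each is a switch {a | b} with numbers a > b; its mean value is (a + b)/2, and mean value is additive over game sums: m(G1 + G2) = m(G1) + m(G2).
Mean of G1 = (19 + (-22))/2 = -3/2 = -3/2
Mean of G2 = (1 + (-17))/2 = -16/2 = -8
Mean of G1 + G2 = -3/2 + -8 = -19/2

-19/2


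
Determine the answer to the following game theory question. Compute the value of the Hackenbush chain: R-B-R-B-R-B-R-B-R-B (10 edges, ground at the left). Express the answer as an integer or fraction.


Edges (from ground): R-B-R-B-R-B-R-B-R-B
By Berlekamp's sign-expansion rule, a Blue-Red Hackenbush stalk has the value of the surreal number whose sign sequence is the edge sequence with B -> + and R -> -.
Sign sequence: -+-+-+-+-+
Trace the sign expansion in the surreal number tree, starting from 0:
Edge 1: R (sign -) -> bounds (-inf, 0), value = -1
Edge 2: B (sign +) -> bounds (-1, 0), value = -1/2
Edge 3: R (sign -) -> bounds (-1, -1/2), value = -3/4
Edge 4: B (sign +) -> bounds (-3/4, -1/2), value = -5/8
Edge 5: R (sign -) -> bounds (-3/4, -5/8), value = -11/16
Edge 6: B (sign +) -> bounds (-11/16, -5/8), value = -21/32
Edge 7: R (sign -) -> bounds (-11/16, -21/32), value = -43/64
Edge 8: B (sign +) -> bounds (-43/64, -21/32), value = -85/128
Edge 9: R (sign -) -> bounds (-43/64, -85/128), value = -171/256
Edge 10: B (sign +) -> bounds (-171/256, -85/128), value = -341/512
Game value = -341/512

-341/512


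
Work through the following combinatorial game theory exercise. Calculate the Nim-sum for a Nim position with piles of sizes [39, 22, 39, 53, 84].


We need the XOR (exclusive or) of all pile sizes.
After XOR-ing pile 1 (size 39): 0 XOR 39 = 39
After XOR-ing pile 2 (size 22): 39 XOR 22 = 49
After XOR-ing pile 3 (size 39): 49 XOR 39 = 22
After XOR-ing pile 4 (size 53): 22 XOR 53 = 35
After XOR-ing pile 5 (size 84): 35 XOR 84 = 119
The Nim-value of this position is 119.

119


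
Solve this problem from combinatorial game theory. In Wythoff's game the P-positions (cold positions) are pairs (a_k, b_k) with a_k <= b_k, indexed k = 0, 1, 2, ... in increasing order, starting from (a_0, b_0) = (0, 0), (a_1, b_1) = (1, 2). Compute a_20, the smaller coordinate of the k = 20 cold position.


By Wythoff's theorem, a_k = floor(k * phi) and b_k = floor(k * phi^2) = a_k + k, where phi = (1 + sqrt(5))/2 is the golden ratio.
phi = (1 + sqrt(5))/2 = 1.618034
k = 20
k * phi = 20 * 1.618034 = 32.360680
a_20 = floor(k * phi) = 32

32


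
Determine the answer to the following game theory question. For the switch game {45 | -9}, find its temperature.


The game is {45 | -9}, a switch {a | b} with numbers a > b.
Cooling {a | b} by t gives {a - t | b + t}, which stops being hot when a - t = b + t, i.e. at t = (a - b)/2. So the temperature of a switch is (a - b)/2.
Temperature = (Left option - Right option) / 2
= (45 - (-9)) / 2
= 54 / 2
= 27

27


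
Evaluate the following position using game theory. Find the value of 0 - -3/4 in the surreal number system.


x = 0, y = -3/4
Converting to common denominator: 4
x = 0/4, y = -3/4
x - y = 0 - -3/4 = 3/4

3/4


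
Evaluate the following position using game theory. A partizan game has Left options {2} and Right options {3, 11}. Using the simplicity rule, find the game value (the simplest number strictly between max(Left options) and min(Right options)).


Left options: {2}, max = 2
Right options: {3, 11}, min = 3
All options are numbers and max(Left) < min(Right), so by the simplicity theorem the value is the simplest (earliest-born) number strictly between 2 and 3.
No integer lies strictly between 2 and 3, so the value is the dyadic rational m/2^k in the interval with the smallest k (then m odd); search k = 1, 2, ...:
Denominator 2: 5/2 lies strictly between 2 and 3 -- found.
The simplest number in the interval is 5/2.
Game value = 5/2

5/2


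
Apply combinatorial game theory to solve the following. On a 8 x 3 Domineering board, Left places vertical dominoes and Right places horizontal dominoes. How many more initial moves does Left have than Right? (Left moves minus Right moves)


Board is 8 x 3 (rows x cols).
Left (vertical) placements: (rows-1) * cols = 7 * 3 = 21
Right (horizontal) placements: rows * (cols-1) = 8 * 2 = 16
Advantage = Left - Right = 21 - 16 = 5

5


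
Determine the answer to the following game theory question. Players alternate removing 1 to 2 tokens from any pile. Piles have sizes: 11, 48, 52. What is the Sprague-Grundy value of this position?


Subtraction set: {1, 2}
For this subtraction set, G(n) = n mod 3 (period = max + 1 = 3).
Pile 1 (size 11): G(11) = 11 mod 3 = 2
Pile 2 (size 48): G(48) = 48 mod 3 = 0
Pile 3 (size 52): G(52) = 52 mod 3 = 1
Total Grundy value = XOR of all: 2 XOR 0 XOR 1 = 3

3


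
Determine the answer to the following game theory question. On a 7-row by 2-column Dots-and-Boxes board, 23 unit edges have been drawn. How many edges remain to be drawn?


Grid: 7 x 2 boxes, i.e. 8 rows and 3 columns of dots.
Horizontal edges: (rows + 1) * cols = 8 * 2 = 16
Vertical edges: rows * (cols + 1) = 7 * 3 = 21
Total edges: 16 + 21 = 37
Edges drawn: 23
Remaining: 37 - 23 = 14

14


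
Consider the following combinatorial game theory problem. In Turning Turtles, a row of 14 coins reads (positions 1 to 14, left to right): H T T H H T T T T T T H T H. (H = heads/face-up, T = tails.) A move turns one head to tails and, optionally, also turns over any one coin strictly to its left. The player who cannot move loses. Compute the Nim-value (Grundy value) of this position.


Coins: H T T H H T T T T T T H T H
Key fact: a single head at position k behaves exactly like a Nim heap of size k (turning it to T and optionally flipping a coin at j < k corresponds to moving the heap from k to j, or to 0), and heads combine as a disjunctive sum (two heads at the same place would cancel, matching j XOR j = 0). So the Nim-value is the XOR of the 1-indexed positions of the heads.
Face-up positions (1-indexed): [1, 4, 5, 12, 14]
XOR 0 with 1: 0 XOR 1 = 1
XOR 1 with 4: 1 XOR 4 = 5
XOR 5 with 5: 5 XOR 5 = 0
XOR 0 with 12: 0 XOR 12 = 12
XOR 12 with 14: 12 XOR 14 = 2
Nim-value = 2

2


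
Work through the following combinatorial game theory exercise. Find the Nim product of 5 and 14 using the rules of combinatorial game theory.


Nim multiplication is bilinear over XOR: (u XOR v) * w = (u*w) XOR (v*w).
So we split each operand into its bit components and XOR the pairwise Nim products.
5 = 1 + 4 (as XOR of powers of 2).
14 = 2 + 4 + 8 (as XOR of powers of 2).
Using the standard Nim-product table on single bits:
  2*2 = 3,   2*4 = 8,   2*8 = 12,
  4*4 = 6,   4*8 = 11,  8*8 = 13,
and  1*x = x (identity), k*l = l*k (commutative).
Pairwise Nim products:
  1 * 2 = 2
  1 * 4 = 4
  1 * 8 = 8
  4 * 2 = 8
  4 * 4 = 6
  4 * 8 = 11
XOR them: 2 XOR 4 XOR 8 XOR 8 XOR 6 XOR 11 = 11.
Result: 5 * 14 = 11 (in Nim).

11


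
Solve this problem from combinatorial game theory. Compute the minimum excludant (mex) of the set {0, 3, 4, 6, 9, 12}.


Set = {0, 3, 4, 6, 9, 12}
0 is in the set.
1 is NOT in the set. This is the mex.
mex = 1

1


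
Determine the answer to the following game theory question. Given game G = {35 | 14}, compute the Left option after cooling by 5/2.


Original game: {35 | 14} (a switch {a | b} with a > b).
Cooling by t (for t below the temperature (a - b)/2 = 21/2) taxes each move by t: {a | b} cooled by t is {a - t | b + t}.
Cooling amount: t = 5/2
Cooled Left option: 35 - 5/2 = 65/2
Cooled Right option: 14 + 5/2 = 33/2
Cooled game: {65/2 | 33/2}
Left option = 65/2

65/2


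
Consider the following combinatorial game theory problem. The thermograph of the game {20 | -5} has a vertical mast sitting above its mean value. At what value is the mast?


Game = {20 | -5}, a switch {a | b} with numbers a > b.
Its thermograph has left wall a - t and right wall b + t, which meet at t = (a - b)/2, where both equal (a + b)/2. So the mast (mean value) is at (a + b)/2.
Mean = (20 + (-5))/2 = 15/2 = 15/2

15/2


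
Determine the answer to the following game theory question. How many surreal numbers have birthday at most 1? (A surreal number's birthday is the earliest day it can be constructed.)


Day 0: {|} = 0 is born. Count = 1.
Day n: the number of surreal numbers born by day n is 2^(n+1) - 1.
By day 0: 2^1 - 1 = 1
By day 1: 2^2 - 1 = 3
By day 1: 3 surreal numbers.

3


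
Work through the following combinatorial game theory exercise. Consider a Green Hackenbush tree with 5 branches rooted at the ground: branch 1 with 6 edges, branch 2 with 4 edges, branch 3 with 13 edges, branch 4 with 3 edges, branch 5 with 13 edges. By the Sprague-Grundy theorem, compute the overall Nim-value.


The tree has 5 branches from the ground vertex.
In Green Hackenbush, the Nim-value of a simple path of length k is k.
Branch 1: length 6, Nim-value = 6
Branch 2: length 4, Nim-value = 4
Branch 3: length 13, Nim-value = 13
Branch 4: length 3, Nim-value = 3
Branch 5: length 13, Nim-value = 13
Total Nim-value = XOR of all branch values:
0 XOR 6 = 6
6 XOR 4 = 2
2 XOR 13 = 15
15 XOR 3 = 12
12 XOR 13 = 1
Nim-value of the tree = 1

1


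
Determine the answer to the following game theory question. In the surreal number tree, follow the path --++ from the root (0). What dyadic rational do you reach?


Sign expansion: --++
Rule: track bounds (lo, hi), initially (-inf, +inf). On '+', the current value becomes lo and we move to the simplest number in (value, hi): value + 1 if hi = +inf, otherwise the midpoint (value + hi)/2. On '-', the current value becomes hi and we move to value - 1 if lo = -inf, otherwise the midpoint (lo + value)/2.
Start at 0.
Step 1: sign = -, move left. Bounds: (-inf, 0). Value = -1
Step 2: sign = -, move left. Bounds: (-inf, -1). Value = -2
Step 3: sign = +, move right. Bounds: (-2, -1). Value = -3/2
Step 4: sign = +, move right. Bounds: (-3/2, -1). Value = -5/4
The surreal number with sign expansion --++ is -5/4.

-5/4


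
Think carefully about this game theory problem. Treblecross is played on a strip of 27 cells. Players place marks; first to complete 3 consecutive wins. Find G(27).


Treblecross: place X on empty cells; 3-in-a-row wins.
Playing within two cells of an existing X lets the opponent win at once, so sensible play treats the cells i-2..i+2 around each X as dead. The player left with no safe cell loses, so this is a normal-play take-away game on strips of safe cells.
Placing X at cell i (0-indexed) of a strip of k safe cells leaves independent strips of sizes max(0, i-2) and max(0, k-i-3). Hence G(k) = mex{ G(max(0,i-2)) XOR G(max(0,k-i-3)) : 0 <= i < k }, with G(0) = 0.
G(1): splits (0,0):0^0=0 -> mex({0}) = 1
G(2): splits (0,0):0^0=0 -> mex({0}) = 1
G(3): splits (0,0):0^0=0 -> mex({0}) = 1
G(4): splits (0,1):0^1=1 (0,0):0^0=0 -> mex({0, 1}) = 2
G(5): splits (0,2):0^1=1 (0,1):0^1=1 (0,0):0^0=0 -> mex({0, 1}) = 2
G(6) = mex({1}) = 0
G(7) = mex({0, 1, 2}) = 3
G(8) = mex({0, 1, 2}) = 3
G(9) = mex({0, 2}) = 1
G(10) = mex({0, 2, 3}) = 1
G(11) = mex({0, 3}) = 1
G(12) = mex({1, 3}) = 0
G(13) = mex({0, 1, 2, 3}) = 4
G(14) = mex({0, 1, 2}) = 3
G(15) = mex({0, 1, 2}) = 3
G(16) = mex({0, 1, 2, 4}) = 3
G(17) = mex({0, 1, 3, 4}) = 2
G(18) = mex({0, 1, 3, 4}) = 2
G(19) = mex({0, 1, 3, 5}) = 2
G(20) = mex({0, 1, 2, 3, 5}) = 4
G(21) = mex({0, 1, 2, 3, 5}) = 4
G(22) = mex({1, 2, 6}) = 0
G(23) = mex({0, 1, 2, 3, 4, 6}) = 5
G(24) = mex({0, 1, 2, 3, 4}) = 5
G(25) = mex({0, 1, 3, 4, 7}) = 2
G(26) = mex({0, 1, 3, 4, 5, 7}) = 2
G(27) = mex({0, 1, 3, 5}) = 2
Therefore G(27) = 2.

2


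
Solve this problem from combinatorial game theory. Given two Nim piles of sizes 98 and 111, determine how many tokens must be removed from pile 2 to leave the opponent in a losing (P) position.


Piles: 98 and 111
Current XOR: 98 XOR 111 = 13 (non-zero, so this is an N-position).
To make the XOR zero, we need to find a move that balances the piles.
For pile 2 (size 111): target = 111 XOR 13 = 98
We reduce pile 2 from 111 to 98.
Tokens removed: 111 - 98 = 13
Verification: 98 XOR 98 = 0

13


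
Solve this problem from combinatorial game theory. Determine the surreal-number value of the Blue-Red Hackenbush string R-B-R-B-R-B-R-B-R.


Edges (from ground): R-B-R-B-R-B-R-B-R
By Berlekamp's sign-expansion rule, a Blue-Red Hackenbush stalk has the value of the surreal number whose sign sequence is the edge sequence with B -> + and R -> -.
Sign sequence: -+-+-+-+-
Trace the sign expansion in the surreal number tree, starting from 0:
Edge 1: R (sign -) -> bounds (-inf, 0), value = -1
Edge 2: B (sign +) -> bounds (-1, 0), value = -1/2
Edge 3: R (sign -) -> bounds (-1, -1/2), value = -3/4
Edge 4: B (sign +) -> bounds (-3/4, -1/2), value = -5/8
Edge 5: R (sign -) -> bounds (-3/4, -5/8), value = -11/16
Edge 6: B (sign +) -> bounds (-11/16, -5/8), value = -21/32
Edge 7: R (sign -) -> bounds (-11/16, -21/32), value = -43/64
Edge 8: B (sign +) -> bounds (-43/64, -21/32), value = -85/128
Edge 9: R (sign -) -> bounds (-43/64, -85/128), value = -171/256
Game value = -171/256

-171/256


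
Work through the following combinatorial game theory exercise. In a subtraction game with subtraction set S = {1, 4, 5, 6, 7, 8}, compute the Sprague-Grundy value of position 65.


The subtraction set is S = {1, 4, 5, 6, 7, 8}.
G(k) = mex{ G(k - s) : s in S, s <= k }. We compute iteratively: G(0) = 0.
G(1) = mex({0}) = 1
G(2) = mex({1}) = 0
G(3) = mex({0}) = 1
G(4) = mex({0, 1}) = 2
G(5) = mex({0, 1, 2}) = 3
G(6) = mex({0, 1, 3}) = 2
G(7) = mex({0, 1, 2}) = 3
G(8) = mex({0, 1, 2, 3}) = 4
G(9) = mex({0, 1, 2, 3, 4}) = 5
G(10) = mex({0, 1, 2, 3, 5}) = 4
G(11) = mex({1, 2, 3, 4}) = 0
G(12) = mex({0, 2, 3, 4}) = 1
G(13) = mex({1, 2, 3, 4, 5}) = 0
G(14) = mex({0, 2, 3, 4, 5}) = 1
G(15) = mex({0, 1, 3, 4, 5}) = 2
G(16) = mex({0, 1, 2, 4, 5}) = 3
G(17) = mex({0, 1, 3, 4, 5}) = 2
G(18) = mex({0, 1, 2, 4}) = 3
Observe that G(11)..G(18) = 0, 1, 0, 1, 2, 3, 2, 3 repeats G(0)..G(7) = 0, 1, 0, 1, 2, 3, 2, 3.
For k >= max(S) = 8, G(k) is determined by the previous 8 values G(k-8)..G(k-1); a window of 8 consecutive values has recurred shifted by 11, so by induction G(k + 11) = G(k) for all k >= 0: the sequence is periodic from the start with period 11.
One period: G(0..10) = 0, 1, 0, 1, 2, 3, 2, 3, 4, 5, 4.
65 mod 11 = 10, so G(65) = G(10) = 4.

4


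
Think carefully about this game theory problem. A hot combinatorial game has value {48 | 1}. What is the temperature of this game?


The game is {48 | 1}, a switch {a | b} with numbers a > b.
Cooling {a | b} by t gives {a - t | b + t}, which stops being hot when a - t = b + t, i.e. at t = (a - b)/2. So the temperature of a switch is (a - b)/2.
Temperature = (Left option - Right option) / 2
= (48 - (1)) / 2
= 47 / 2
= 47/2

47/2


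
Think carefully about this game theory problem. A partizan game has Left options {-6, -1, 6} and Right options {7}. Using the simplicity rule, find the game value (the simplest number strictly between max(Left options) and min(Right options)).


Left options: {-6, -1, 6}, max = 6
Right options: {7}, min = 7
All options are numbers and max(Left) < min(Right), so by the simplicity theorem the value is the simplest (earliest-born) number strictly between 6 and 7.
No integer lies strictly between 6 and 7, so the value is the dyadic rational m/2^k in the interval with the smallest k (then m odd); search k = 1, 2, ...:
Denominator 2: 13/2 lies strictly between 6 and 7 -- found.
The simplest number in the interval is 13/2.
Game value = 13/2

13/2


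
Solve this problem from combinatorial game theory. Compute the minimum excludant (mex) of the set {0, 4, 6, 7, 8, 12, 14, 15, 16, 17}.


Set = {0, 4, 6, 7, 8, 12, 14, 15, 16, 17}
0 is in the set.
1 is NOT in the set. This is the mex.
mex = 1

1


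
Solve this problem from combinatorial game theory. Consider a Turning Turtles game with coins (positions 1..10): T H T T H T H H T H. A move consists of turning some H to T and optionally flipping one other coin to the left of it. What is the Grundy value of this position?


Coins: T H T T H T H H T H
Key fact: a single head at position k behaves exactly like a Nim heap of size k (turning it to T and optionally flipping a coin at j < k corresponds to moving the heap from k to j, or to 0), and heads combine as a disjunctive sum (two heads at the same place would cancel, matching j XOR j = 0). So the Nim-value is the XOR of the 1-indexed positions of the heads.
Face-up positions (1-indexed): [2, 5, 7, 8, 10]
XOR 0 with 2: 0 XOR 2 = 2
XOR 2 with 5: 2 XOR 5 = 7
XOR 7 with 7: 7 XOR 7 = 0
XOR 0 with 8: 0 XOR 8 = 8
XOR 8 with 10: 8 XOR 10 = 2
Nim-value = 2

2


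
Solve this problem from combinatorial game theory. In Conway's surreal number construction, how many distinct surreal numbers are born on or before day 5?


Day 0: {|} = 0 is born. Count = 1.
Day n: the number of surreal numbers born by day n is 2^(n+1) - 1.
By day 0: 2^1 - 1 = 1
By day 1: 2^2 - 1 = 3
By day 2: 2^3 - 1 = 7
By day 3: 2^4 - 1 = 15
By day 4: 2^5 - 1 = 31
By day 5: 2^6 - 1 = 63
By day 5: 63 surreal numbers.

63


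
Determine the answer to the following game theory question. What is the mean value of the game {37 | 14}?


Game = {37 | 14}, a switch {a | b} with numbers a > b.
Its thermograph has left wall a - t and right wall b + t, which meet at t = (a - b)/2, where both equal (a + b)/2. So the mast (mean value) is at (a + b)/2.
Mean = (37 + (14))/2 = 51/2 = 51/2

51/2


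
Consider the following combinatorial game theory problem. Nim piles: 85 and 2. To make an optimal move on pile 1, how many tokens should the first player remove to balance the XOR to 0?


Piles: 85 and 2
Current XOR: 85 XOR 2 = 87 (non-zero, so this is an N-position).
To make the XOR zero, we need to find a move that balances the piles.
For pile 1 (size 85): target = 85 XOR 87 = 2
We reduce pile 1 from 85 to 2.
Tokens removed: 85 - 2 = 83
Verification: 2 XOR 2 = 0

83


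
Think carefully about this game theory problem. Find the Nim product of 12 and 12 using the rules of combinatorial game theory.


Nim multiplication is bilinear over XOR: (u XOR v) * w = (u*w) XOR (v*w).
So we split each operand into its bit components and XOR the pairwise Nim products.
12 = 4 + 8 (as XOR of powers of 2).
12 = 4 + 8 (as XOR of powers of 2).
Using the standard Nim-product table on single bits:
  2*2 = 3,   2*4 = 8,   2*8 = 12,
  4*4 = 6,   4*8 = 11,  8*8 = 13,
and  1*x = x (identity), k*l = l*k (commutative).
Pairwise Nim products:
  4 * 4 = 6
  4 * 8 = 11
  8 * 4 = 11
  8 * 8 = 13
XOR them: 6 XOR 11 XOR 11 XOR 13 = 11.
Result: 12 * 12 = 11 (in Nim).

11


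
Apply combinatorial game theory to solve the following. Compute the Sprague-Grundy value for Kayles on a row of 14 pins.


Kayles: a move removes 1 or 2 adjacent pins from a contiguous row.
Removing pins from a row of k leaves two independent rows (a, b) with a + b = k - 1 (one pin) or a + b = k - 2 (two pins); an end removal gives a = 0.
By Sprague-Grundy, G(k) = mex{ G(a) XOR G(b) } over all these splits. G(0) = 0.
G(1): splits (0,0):0^0=0 -> mex({0}) = 1
G(2): splits (0,1):0^1=1 (0,0):0^0=0 -> mex({0, 1}) = 2
G(3): splits (0,2):0^2=2 (1,1):1^1=0 (0,1):0^1=1 -> mex({0, 1, 2}) = 3
G(4): splits (0,3):0^3=3 (1,2):1^2=3 (0,2):0^2=2 (1,1):1^1=0 -> mex({0, 2, 3}) = 1
G(5): splits (0,4):0^1=1 (1,3):1^3=2 (2,2):2^2=0 (0,3):0^3=3 (1,2):1^2=3 -> mex({0, 1, 2, 3}) = 4
G(6) = mex({0, 1, 2, 4}) = 3
G(7) = mex({0, 1, 3, 4, 5}) = 2
G(8) = mex({0, 2, 3, 5, 6}) = 1
G(9) = mex({0, 1, 2, 3, 6, 7}) = 4
G(10) = mex({0, 1, 3, 4, 5, 7}) = 2
G(11) = mex({0, 1, 2, 3, 4, 5}) = 6
G(12) = mex({0, 1, 2, 3, 5, 6, 7}) = 4
G(13) = mex({0, 2, 3, 4, 6, 7}) = 1
G(14) = mex({0, 1, 4, 5, 6, 7}) = 2
Therefore G(14) = 2.

2


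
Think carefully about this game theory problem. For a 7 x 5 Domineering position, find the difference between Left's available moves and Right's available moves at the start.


Board is 7 x 5 (rows x cols).
Left (vertical) placements: (rows-1) * cols = 6 * 5 = 30
Right (horizontal) placements: rows * (cols-1) = 7 * 4 = 28
Advantage = Left - Right = 30 - 28 = 2

2


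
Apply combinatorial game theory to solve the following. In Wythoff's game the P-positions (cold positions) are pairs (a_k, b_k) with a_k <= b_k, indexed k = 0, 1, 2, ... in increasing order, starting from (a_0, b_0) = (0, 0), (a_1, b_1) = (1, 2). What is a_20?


By Wythoff's theorem, a_k = floor(k * phi) and b_k = floor(k * phi^2) = a_k + k, where phi = (1 + sqrt(5))/2 is the golden ratio.
phi = (1 + sqrt(5))/2 = 1.618034
k = 20
k * phi = 20 * 1.618034 = 32.360680
a_20 = floor(k * phi) = 32

32


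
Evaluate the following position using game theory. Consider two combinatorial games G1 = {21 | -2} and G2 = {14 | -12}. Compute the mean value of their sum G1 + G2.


G1 = {21 | -2}, G2 = {14 | -12}
Each is a switch {a | b} with numbers a > b; its mean value is (a + b)/2, and mean value is additive over game sums: m(G1 + G2) = m(G1) + m(G2).
Mean of G1 = (21 + (-2))/2 = 19/2 = 19/2
Mean of G2 = (14 + (-12))/2 = 2/2 = 1
Mean of G1 + G2 = 19/2 + 1 = 21/2

21/2


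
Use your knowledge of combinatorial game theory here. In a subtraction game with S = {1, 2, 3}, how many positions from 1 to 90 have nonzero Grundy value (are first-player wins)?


Subtraction set S = {1, 2, 3}, so G(n) = n mod 4.
G(n) = 0 when n is a multiple of 4.
Multiples of 4 in [1, 90]: 22
N-positions (nonzero Grundy) = 90 - 22 = 68

68


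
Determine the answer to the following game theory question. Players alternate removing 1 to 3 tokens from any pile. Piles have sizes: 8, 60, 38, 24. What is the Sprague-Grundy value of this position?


Subtraction set: {1, 2, 3}
For this subtraction set, G(n) = n mod 4 (period = max + 1 = 4).
Pile 1 (size 8): G(8) = 8 mod 4 = 0
Pile 2 (size 60): G(60) = 60 mod 4 = 0
Pile 3 (size 38): G(38) = 38 mod 4 = 2
Pile 4 (size 24): G(24) = 24 mod 4 = 0
Total Grundy value = XOR of all: 0 XOR 0 XOR 2 XOR 0 = 2

2


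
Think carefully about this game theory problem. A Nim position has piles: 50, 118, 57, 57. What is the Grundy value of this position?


We need the XOR (exclusive or) of all pile sizes.
After XOR-ing pile 1 (size 50): 0 XOR 50 = 50
After XOR-ing pile 2 (size 118): 50 XOR 118 = 68
After XOR-ing pile 3 (size 57): 68 XOR 57 = 125
After XOR-ing pile 4 (size 57): 125 XOR 57 = 68
The Nim-value of this position is 68.

68


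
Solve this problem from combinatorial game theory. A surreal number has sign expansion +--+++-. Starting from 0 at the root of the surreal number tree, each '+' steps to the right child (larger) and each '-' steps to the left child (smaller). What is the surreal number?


Sign expansion: +--+++-
Rule: track bounds (lo, hi), initially (-inf, +inf). On '+', the current value becomes lo and we move to the simplest number in (value, hi): value + 1 if hi = +inf, otherwise the midpoint (value + hi)/2. On '-', the current value becomes hi and we move to value - 1 if lo = -inf, otherwise the midpoint (lo + value)/2.
Start at 0.
Step 1: sign = +, move right. Bounds: (0, +inf). Value = 1
Step 2: sign = -, move left. Bounds: (0, 1). Value = 1/2
Step 3: sign = -, move left. Bounds: (0, 1/2). Value = 1/4
Step 4: sign = +, move right. Bounds: (1/4, 1/2). Value = 3/8
Step 5: sign = +, move right. Bounds: (3/8, 1/2). Value = 7/16
Step 6: sign = +, move right. Bounds: (7/16, 1/2). Value = 15/32
Step 7: sign = -, move left. Bounds: (7/16, 15/32). Value = 29/64
The surreal number with sign expansion +--+++- is 29/64.

29/64


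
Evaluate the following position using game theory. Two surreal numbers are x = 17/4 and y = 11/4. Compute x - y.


x = 17/4, y = 11/4
Converting to common denominator: 4
x = 17/4, y = 11/4
x - y = 17/4 - 11/4 = 3/2

3/2


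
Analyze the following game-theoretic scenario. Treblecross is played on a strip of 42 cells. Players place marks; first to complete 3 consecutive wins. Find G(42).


Treblecross: place X on empty cells; 3-in-a-row wins.
Playing within two cells of an existing X lets the opponent win at once, so sensible play treats the cells i-2..i+2 around each X as dead. The player left with no safe cell loses, so this is a normal-play take-away game on strips of safe cells.
Placing X at cell i (0-indexed) of a strip of k safe cells leaves independent strips of sizes max(0, i-2) and max(0, k-i-3). Hence G(k) = mex{ G(max(0,i-2)) XOR G(max(0,k-i-3)) : 0 <= i < k }, with G(0) = 0.
G(1): splits (0,0):0^0=0 -> mex({0}) = 1
G(2): splits (0,0):0^0=0 -> mex({0}) = 1
G(3): splits (0,0):0^0=0 -> mex({0}) = 1
G(4): splits (0,1):0^1=1 (0,0):0^0=0 -> mex({0, 1}) = 2
G(5): splits (0,2):0^1=1 (0,1):0^1=1 (0,0):0^0=0 -> mex({0, 1}) = 2
G(6) = mex({1}) = 0
G(7) = mex({0, 1, 2}) = 3
G(8) = mex({0, 1, 2}) = 3
G(9) = mex({0, 2}) = 1
G(10) = mex({0, 2, 3}) = 1
G(11) = mex({0, 3}) = 1
G(12) = mex({1, 3}) = 0
G(13) = mex({0, 1, 2, 3}) = 4
G(14) = mex({0, 1, 2}) = 3
G(15) = mex({0, 1, 2}) = 3
G(16) = mex({0, 1, 2, 4}) = 3
G(17) = mex({0, 1, 3, 4}) = 2
G(18) = mex({0, 1, 3, 4}) = 2
G(19) = mex({0, 1, 3, 5}) = 2
G(20) = mex({0, 1, 2, 3, 5}) = 4
G(21) = mex({0, 1, 2, 3, 5}) = 4
G(22) = mex({1, 2, 6}) = 0
G(23) = mex({0, 1, 2, 3, 4, 6}) = 5
G(24) = mex({0, 1, 2, 3, 4}) = 5
G(25) = mex({0, 1, 3, 4, 7}) = 2
G(26) = mex({0, 1, 3, 4, 5, 7}) = 2
G(27) = mex({0, 1, 3, 5}) = 2
G(28) = mex({0, 1, 2, 5}) = 3
G(29) = mex({0, 1, 2, 4, 5, 6}) = 3
G(30) = mex({1, 2, 4, 6}) = 0
G(31) = mex({0, 1, 2, 3, 4, 6}) = 5
G(32) = mex({1, 2, 3, 4, 7}) = 0
G(33) = mex({0, 3, 7}) = 1
G(34) = mex({0, 2, 3, 5, 7}) = 1
G(35) = mex({0, 2, 3, 5, 6}) = 1
G(36) = mex({0, 1, 2, 5, 6}) = 3
G(37) = mex({0, 1, 2, 4, 5, 6}) = 3
G(38) = mex({0, 1, 2, 4}) = 3
G(39) = mex({0, 1, 2, 3, 4, 7}) = 5
G(40) = mex({0, 1, 2, 3, 4, 5, 7}) = 6
G(41) = mex({0, 1, 2, 3, 5, 7}) = 4
G(42) = mex({0, 1, 2, 3, 5, 6, 7}) = 4
Therefore G(42) = 4.

4
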